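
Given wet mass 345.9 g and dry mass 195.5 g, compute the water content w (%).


Using w = (m_wet - m_dry) / m_dry * 100
m_wet - m_dry = 345.9 - 195.5 = 150.4 g
w = 150.4 / 195.5 * 100
w = 76.93 %


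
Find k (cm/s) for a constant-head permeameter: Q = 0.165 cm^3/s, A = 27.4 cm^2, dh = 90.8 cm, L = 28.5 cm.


Result: 0.00189 cm/s

Derivation:
Compute hydraulic gradient:
i = dh / L = 90.8 / 28.5 = 3.18596
Then apply Darcy's law:
k = Q / (A * i)
k = 0.165 / (27.4 * 3.18596)
k = 0.165 / 87.2954
k = 0.00189 cm/s


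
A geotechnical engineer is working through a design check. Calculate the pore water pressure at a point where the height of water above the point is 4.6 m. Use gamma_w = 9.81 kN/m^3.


Using u = gamma_w * h_w
u = 9.81 * 4.6
u = 45.13 kPa


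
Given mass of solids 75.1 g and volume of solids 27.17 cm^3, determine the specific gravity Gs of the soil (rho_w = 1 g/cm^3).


Using Gs = m_s / (V_s * rho_w)
Since rho_w = 1 g/cm^3:
Gs = 75.1 / 27.17
Gs = 2.764


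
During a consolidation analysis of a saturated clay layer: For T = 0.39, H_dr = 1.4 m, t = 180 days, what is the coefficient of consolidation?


Using cv = T * H_dr^2 / t
H_dr^2 = 1.4^2 = 1.96
cv = 0.39 * 1.96 / 180
cv = 0.00425 m^2/day


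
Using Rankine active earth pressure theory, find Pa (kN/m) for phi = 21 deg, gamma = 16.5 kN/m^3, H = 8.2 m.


Compute active earth pressure coefficient:
Ka = tan^2(45 - phi/2) = tan^2(34.5) = 0.472355
Compute active force:
Pa = 0.5 * Ka * gamma * H^2
Pa = 0.5 * 0.472355 * 16.5 * 8.2^2
Pa = 262.03 kN/m


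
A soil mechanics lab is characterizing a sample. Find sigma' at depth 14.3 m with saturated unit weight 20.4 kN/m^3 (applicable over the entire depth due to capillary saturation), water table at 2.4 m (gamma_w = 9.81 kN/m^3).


Result: 174.98 kPa

Derivation:
Total stress = gamma_sat * depth
sigma = 20.4 * 14.3 = 291.72 kPa
Pore water pressure u = gamma_w * (depth - d_wt)
u = 9.81 * (14.3 - 2.4) = 116.739 kPa
Effective stress = sigma - u
sigma' = 291.72 - 116.739 = 174.98 kPa


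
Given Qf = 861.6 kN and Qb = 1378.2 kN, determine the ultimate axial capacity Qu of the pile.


Result: 2239.8 kN

Derivation:
Using Qu = Qf + Qb
Qu = 861.6 + 1378.2
Qu = 2239.8 kN


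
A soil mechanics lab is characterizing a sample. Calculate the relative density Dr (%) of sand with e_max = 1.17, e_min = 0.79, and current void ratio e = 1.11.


Using Dr = (e_max - e) / (e_max - e_min) * 100
e_max - e = 1.17 - 1.11 = 0.06
e_max - e_min = 1.17 - 0.79 = 0.38
Dr = 0.06 / 0.38 * 100
Dr = 15.79 %


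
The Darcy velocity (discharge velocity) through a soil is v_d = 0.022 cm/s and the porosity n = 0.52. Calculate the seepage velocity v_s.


Result: 0.04231 cm/s

Derivation:
Using v_s = v_d / n
v_s = 0.022 / 0.52
v_s = 0.04231 cm/s


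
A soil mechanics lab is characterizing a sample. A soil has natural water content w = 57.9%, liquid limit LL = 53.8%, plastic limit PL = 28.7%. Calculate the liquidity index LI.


First compute the plasticity index:
PI = LL - PL = 53.8 - 28.7 = 25.1
Then compute the liquidity index:
LI = (w - PL) / PI
LI = (57.9 - 28.7) / 25.1
LI = 1.163


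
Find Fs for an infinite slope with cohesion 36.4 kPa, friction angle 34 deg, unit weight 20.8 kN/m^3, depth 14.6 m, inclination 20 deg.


Using Fs = c / (gamma*H*sin(beta)*cos(beta)) + tan(phi)/tan(beta)
Cohesion contribution = 36.4 / (20.8*14.6*sin(20)*cos(20))
Cohesion contribution = 0.372947
Friction contribution = tan(34)/tan(20) = 1.8532
Fs = 0.372947 + 1.8532
Fs = 2.226


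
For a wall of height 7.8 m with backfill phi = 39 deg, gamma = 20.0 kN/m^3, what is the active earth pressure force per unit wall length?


Result: 138.41 kN/m

Derivation:
Compute active earth pressure coefficient:
Ka = tan^2(45 - phi/2) = tan^2(25.5) = 0.227506
Compute active force:
Pa = 0.5 * Ka * gamma * H^2
Pa = 0.5 * 0.227506 * 20.0 * 7.8^2
Pa = 138.41 kN/m


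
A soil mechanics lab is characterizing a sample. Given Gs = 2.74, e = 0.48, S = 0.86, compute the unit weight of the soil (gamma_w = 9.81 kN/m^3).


Result: 20.898 kN/m^3

Derivation:
Using gamma = gamma_w * (Gs + S*e) / (1 + e)
Numerator: Gs + S*e = 2.74 + 0.86*0.48 = 3.1528
Denominator: 1 + e = 1 + 0.48 = 1.48
gamma = 9.81 * 3.1528 / 1.48
gamma = 20.898 kN/m^3


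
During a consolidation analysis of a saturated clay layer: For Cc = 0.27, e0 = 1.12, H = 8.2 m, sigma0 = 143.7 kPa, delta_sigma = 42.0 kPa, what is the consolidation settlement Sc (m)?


Using Sc = Cc * H / (1 + e0) * log10((sigma0 + delta_sigma) / sigma0)
Stress ratio = (143.7 + 42.0) / 143.7 = 1.29228
log10(1.29228) = 0.111355
Cc * H / (1 + e0) = 0.27 * 8.2 / (1 + 1.12) = 1.04434
Sc = 1.04434 * 0.111355
Sc = 0.1163 m


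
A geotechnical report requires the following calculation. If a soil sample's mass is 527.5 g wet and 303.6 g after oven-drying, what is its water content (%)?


Using w = (m_wet - m_dry) / m_dry * 100
m_wet - m_dry = 527.5 - 303.6 = 223.9 g
w = 223.9 / 303.6 * 100
w = 73.75 %


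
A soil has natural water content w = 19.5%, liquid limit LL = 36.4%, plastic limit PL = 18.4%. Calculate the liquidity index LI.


First compute the plasticity index:
PI = LL - PL = 36.4 - 18.4 = 18.0
Then compute the liquidity index:
LI = (w - PL) / PI
LI = (19.5 - 18.4) / 18.0
LI = 0.061


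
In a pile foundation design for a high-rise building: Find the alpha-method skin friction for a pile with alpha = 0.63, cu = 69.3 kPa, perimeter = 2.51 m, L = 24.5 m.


Using Qs = alpha * cu * perimeter * L
Qs = 0.63 * 69.3 * 2.51 * 24.5
Qs = 2684.81 kN


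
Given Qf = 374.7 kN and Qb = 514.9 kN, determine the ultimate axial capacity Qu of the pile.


Using Qu = Qf + Qb
Qu = 374.7 + 514.9
Qu = 889.6 kN


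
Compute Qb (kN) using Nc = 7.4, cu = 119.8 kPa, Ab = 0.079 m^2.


Result: 70.04 kN

Derivation:
Using Qb = Nc * cu * Ab
Qb = 7.4 * 119.8 * 0.079
Qb = 70.04 kN


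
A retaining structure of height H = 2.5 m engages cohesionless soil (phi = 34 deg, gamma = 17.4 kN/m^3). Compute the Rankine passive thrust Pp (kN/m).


Compute passive earth pressure coefficient:
Kp = tan^2(45 + phi/2) = tan^2(62.0) = 3.537132
Compute passive force:
Pp = 0.5 * Kp * gamma * H^2
Pp = 0.5 * 3.537132 * 17.4 * 2.5^2
Pp = 192.33 kN/m


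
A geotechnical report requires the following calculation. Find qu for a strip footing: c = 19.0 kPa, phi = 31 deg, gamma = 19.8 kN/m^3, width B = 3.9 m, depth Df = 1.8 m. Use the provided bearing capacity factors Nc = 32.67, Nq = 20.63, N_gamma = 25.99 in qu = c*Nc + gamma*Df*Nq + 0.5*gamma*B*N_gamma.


Compute qu = c*Nc + gamma*Df*Nq + 0.5*gamma*B*N_gamma
Term 1: 19.0 * 32.67 = 620.73
Term 2: 19.8 * 1.8 * 20.63 = 735.2532
Term 3: 0.5 * 19.8 * 3.9 * 25.99 = 1003.4739
qu = 620.73 + 735.2532 + 1003.4739
qu = 2359.46 kPa


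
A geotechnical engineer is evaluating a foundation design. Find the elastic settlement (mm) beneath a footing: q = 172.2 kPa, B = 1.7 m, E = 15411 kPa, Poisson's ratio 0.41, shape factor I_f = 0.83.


Result: 13.116 mm

Derivation:
Using Se = q * B * (1 - nu^2) * I_f / E
1 - nu^2 = 1 - 0.41^2 = 0.8319
Se = 172.2 * 1.7 * 0.8319 * 0.83 / 15411
Se = 0.013116 m
Convert to mm: Se = 0.013116 * 1000 = 13.116 mm


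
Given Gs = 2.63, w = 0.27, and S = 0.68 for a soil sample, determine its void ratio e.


Using the relation e = Gs * w / S
e = 2.63 * 0.27 / 0.68
e = 1.0443


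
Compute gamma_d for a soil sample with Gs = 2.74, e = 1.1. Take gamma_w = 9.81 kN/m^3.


Using gamma_d = Gs * gamma_w / (1 + e)
gamma_d = 2.74 * 9.81 / (1 + 1.1)
gamma_d = 2.74 * 9.81 / 2.1
gamma_d = 12.8 kN/m^3


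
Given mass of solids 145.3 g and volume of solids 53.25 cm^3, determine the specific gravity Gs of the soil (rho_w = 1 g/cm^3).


Result: 2.729

Derivation:
Using Gs = m_s / (V_s * rho_w)
Since rho_w = 1 g/cm^3:
Gs = 145.3 / 53.25
Gs = 2.729


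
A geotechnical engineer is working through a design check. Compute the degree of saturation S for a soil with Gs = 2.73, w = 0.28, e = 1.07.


Using S = Gs * w / e
S = 2.73 * 0.28 / 1.07
S = 0.7144


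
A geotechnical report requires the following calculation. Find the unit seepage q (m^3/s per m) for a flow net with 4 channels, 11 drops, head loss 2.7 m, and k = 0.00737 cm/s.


Convert k to m/s for unit consistency with H:
k = 0.00737 cm/s = 0.00737 / 100 m/s = 7.37e-05 m/s
Using q = k * H * Nf / Nd
Nf / Nd = 4 / 11 = 0.3636
q = 7.37e-05 * 2.7 * 0.3636
q = 7.236e-05 m^3/s per m


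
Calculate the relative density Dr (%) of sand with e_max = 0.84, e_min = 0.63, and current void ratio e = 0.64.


Using Dr = (e_max - e) / (e_max - e_min) * 100
e_max - e = 0.84 - 0.64 = 0.2
e_max - e_min = 0.84 - 0.63 = 0.21
Dr = 0.2 / 0.21 * 100
Dr = 95.24 %


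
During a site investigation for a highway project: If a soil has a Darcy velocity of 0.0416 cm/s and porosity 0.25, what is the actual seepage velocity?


Using v_s = v_d / n
v_s = 0.0416 / 0.25
v_s = 0.1664 cm/s


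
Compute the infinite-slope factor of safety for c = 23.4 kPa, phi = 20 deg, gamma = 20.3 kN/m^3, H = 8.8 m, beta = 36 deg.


Using Fs = c / (gamma*H*sin(beta)*cos(beta)) + tan(phi)/tan(beta)
Cohesion contribution = 23.4 / (20.3*8.8*sin(36)*cos(36))
Cohesion contribution = 0.275461
Friction contribution = tan(20)/tan(36) = 0.500962
Fs = 0.275461 + 0.500962
Fs = 0.776


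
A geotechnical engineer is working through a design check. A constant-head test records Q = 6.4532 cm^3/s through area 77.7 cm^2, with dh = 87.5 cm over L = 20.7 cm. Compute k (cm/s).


Result: 0.019648 cm/s

Derivation:
Compute hydraulic gradient:
i = dh / L = 87.5 / 20.7 = 4.22705
Then apply Darcy's law:
k = Q / (A * i)
k = 6.4532 / (77.7 * 4.22705)
k = 6.4532 / 328.442
k = 0.019648 cm/s


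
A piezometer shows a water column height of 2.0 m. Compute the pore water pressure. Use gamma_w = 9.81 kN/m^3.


Using u = gamma_w * h_w
u = 9.81 * 2.0
u = 19.62 kPa


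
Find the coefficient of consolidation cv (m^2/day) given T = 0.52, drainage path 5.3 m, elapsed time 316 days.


Result: 0.04622 m^2/day

Derivation:
Using cv = T * H_dr^2 / t
H_dr^2 = 5.3^2 = 28.09
cv = 0.52 * 28.09 / 316
cv = 0.04622 m^2/day


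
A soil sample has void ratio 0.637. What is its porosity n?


Using the relation n = e / (1 + e)
n = 0.637 / (1 + 0.637)
n = 0.637 / 1.637
n = 0.3891


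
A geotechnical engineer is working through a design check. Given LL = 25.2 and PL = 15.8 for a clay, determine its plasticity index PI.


Using PI = LL - PL
PI = 25.2 - 15.8
PI = 9.4


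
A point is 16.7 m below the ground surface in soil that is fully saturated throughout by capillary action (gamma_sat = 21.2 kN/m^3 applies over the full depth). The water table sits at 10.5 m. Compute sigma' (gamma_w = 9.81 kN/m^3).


Result: 293.22 kPa

Derivation:
Total stress = gamma_sat * depth
sigma = 21.2 * 16.7 = 354.04 kPa
Pore water pressure u = gamma_w * (depth - d_wt)
u = 9.81 * (16.7 - 10.5) = 60.822 kPa
Effective stress = sigma - u
sigma' = 354.04 - 60.822 = 293.22 kPa


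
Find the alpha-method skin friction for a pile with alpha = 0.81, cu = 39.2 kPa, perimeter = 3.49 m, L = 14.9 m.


Using Qs = alpha * cu * perimeter * L
Qs = 0.81 * 39.2 * 3.49 * 14.9
Qs = 1651.14 kN


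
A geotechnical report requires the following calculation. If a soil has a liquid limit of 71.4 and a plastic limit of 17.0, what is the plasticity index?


Using PI = LL - PL
PI = 71.4 - 17.0
PI = 54.4


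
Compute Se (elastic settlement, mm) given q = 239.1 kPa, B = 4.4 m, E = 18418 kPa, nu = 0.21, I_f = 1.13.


Using Se = q * B * (1 - nu^2) * I_f / E
1 - nu^2 = 1 - 0.21^2 = 0.9559
Se = 239.1 * 4.4 * 0.9559 * 1.13 / 18418
Se = 0.061699 m
Convert to mm: Se = 0.061699 * 1000 = 61.699 mm


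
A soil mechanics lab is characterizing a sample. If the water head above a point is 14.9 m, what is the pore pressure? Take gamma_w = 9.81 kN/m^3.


Result: 146.17 kPa

Derivation:
Using u = gamma_w * h_w
u = 9.81 * 14.9
u = 146.17 kPa


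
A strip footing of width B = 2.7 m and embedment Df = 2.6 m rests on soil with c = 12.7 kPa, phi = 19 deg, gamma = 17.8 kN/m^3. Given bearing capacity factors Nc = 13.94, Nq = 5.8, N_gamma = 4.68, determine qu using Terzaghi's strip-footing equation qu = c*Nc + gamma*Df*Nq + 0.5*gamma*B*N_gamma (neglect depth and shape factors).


Compute qu = c*Nc + gamma*Df*Nq + 0.5*gamma*B*N_gamma
Term 1: 12.7 * 13.94 = 177.038
Term 2: 17.8 * 2.6 * 5.8 = 268.424
Term 3: 0.5 * 17.8 * 2.7 * 4.68 = 112.4604
qu = 177.038 + 268.424 + 112.4604
qu = 557.92 kPa


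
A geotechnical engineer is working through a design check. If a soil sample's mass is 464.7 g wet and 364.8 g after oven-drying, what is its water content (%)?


Result: 27.38 %

Derivation:
Using w = (m_wet - m_dry) / m_dry * 100
m_wet - m_dry = 464.7 - 364.8 = 99.9 g
w = 99.9 / 364.8 * 100
w = 27.38 %


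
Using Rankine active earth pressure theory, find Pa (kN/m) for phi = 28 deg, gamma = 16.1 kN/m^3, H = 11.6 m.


Compute active earth pressure coefficient:
Ka = tan^2(45 - phi/2) = tan^2(31.0) = 0.361033
Compute active force:
Pa = 0.5 * Ka * gamma * H^2
Pa = 0.5 * 0.361033 * 16.1 * 11.6^2
Pa = 391.07 kN/m


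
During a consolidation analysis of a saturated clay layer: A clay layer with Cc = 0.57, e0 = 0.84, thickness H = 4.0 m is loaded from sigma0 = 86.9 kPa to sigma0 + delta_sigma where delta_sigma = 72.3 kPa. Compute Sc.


Result: 0.3258 m

Derivation:
Using Sc = Cc * H / (1 + e0) * log10((sigma0 + delta_sigma) / sigma0)
Stress ratio = (86.9 + 72.3) / 86.9 = 1.83199
log10(1.83199) = 0.262923
Cc * H / (1 + e0) = 0.57 * 4.0 / (1 + 0.84) = 1.23913
Sc = 1.23913 * 0.262923
Sc = 0.3258 m


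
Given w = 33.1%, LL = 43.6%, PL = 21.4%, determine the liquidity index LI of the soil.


Result: 0.527

Derivation:
First compute the plasticity index:
PI = LL - PL = 43.6 - 21.4 = 22.2
Then compute the liquidity index:
LI = (w - PL) / PI
LI = (33.1 - 21.4) / 22.2
LI = 0.527


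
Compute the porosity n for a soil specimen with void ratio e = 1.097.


Using the relation n = e / (1 + e)
n = 1.097 / (1 + 1.097)
n = 1.097 / 2.097
n = 0.5231


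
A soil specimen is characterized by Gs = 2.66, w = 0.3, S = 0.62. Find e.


Using the relation e = Gs * w / S
e = 2.66 * 0.3 / 0.62
e = 1.2871


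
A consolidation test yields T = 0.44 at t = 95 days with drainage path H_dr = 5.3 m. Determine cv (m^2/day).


Result: 0.1301 m^2/day

Derivation:
Using cv = T * H_dr^2 / t
H_dr^2 = 5.3^2 = 28.09
cv = 0.44 * 28.09 / 95
cv = 0.1301 m^2/day


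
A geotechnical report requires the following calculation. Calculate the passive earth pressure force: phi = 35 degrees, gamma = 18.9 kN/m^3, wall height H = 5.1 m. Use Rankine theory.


Compute passive earth pressure coefficient:
Kp = tan^2(45 + phi/2) = tan^2(62.5) = 3.690172
Compute passive force:
Pp = 0.5 * Kp * gamma * H^2
Pp = 0.5 * 3.690172 * 18.9 * 5.1^2
Pp = 907.02 kN/m


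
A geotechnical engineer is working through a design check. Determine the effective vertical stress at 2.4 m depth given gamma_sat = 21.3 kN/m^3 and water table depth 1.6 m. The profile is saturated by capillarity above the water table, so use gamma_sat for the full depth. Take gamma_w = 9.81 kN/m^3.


Result: 43.27 kPa

Derivation:
Total stress = gamma_sat * depth
sigma = 21.3 * 2.4 = 51.12 kPa
Pore water pressure u = gamma_w * (depth - d_wt)
u = 9.81 * (2.4 - 1.6) = 7.848 kPa
Effective stress = sigma - u
sigma' = 51.12 - 7.848 = 43.27 kPa


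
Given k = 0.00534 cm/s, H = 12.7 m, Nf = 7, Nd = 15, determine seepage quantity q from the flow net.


Convert k to m/s for unit consistency with H:
k = 0.00534 cm/s = 0.00534 / 100 m/s = 5.34e-05 m/s
Using q = k * H * Nf / Nd
Nf / Nd = 7 / 15 = 0.4667
q = 5.34e-05 * 12.7 * 0.4667
q = 0.0003165 m^3/s per m


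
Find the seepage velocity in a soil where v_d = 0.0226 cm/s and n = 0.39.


Using v_s = v_d / n
v_s = 0.0226 / 0.39
v_s = 0.05795 cm/s


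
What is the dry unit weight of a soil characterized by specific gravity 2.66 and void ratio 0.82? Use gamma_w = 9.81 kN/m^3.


Using gamma_d = Gs * gamma_w / (1 + e)
gamma_d = 2.66 * 9.81 / (1 + 0.82)
gamma_d = 2.66 * 9.81 / 1.82
gamma_d = 14.338 kN/m^3


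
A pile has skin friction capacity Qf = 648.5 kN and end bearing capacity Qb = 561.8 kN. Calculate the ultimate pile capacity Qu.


Using Qu = Qf + Qb
Qu = 648.5 + 561.8
Qu = 1210.3 kN


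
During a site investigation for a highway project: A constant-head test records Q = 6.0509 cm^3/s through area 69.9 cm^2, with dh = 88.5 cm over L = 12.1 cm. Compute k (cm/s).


Compute hydraulic gradient:
i = dh / L = 88.5 / 12.1 = 7.31405
Then apply Darcy's law:
k = Q / (A * i)
k = 6.0509 / (69.9 * 7.31405)
k = 6.0509 / 511.252
k = 0.011835 cm/s


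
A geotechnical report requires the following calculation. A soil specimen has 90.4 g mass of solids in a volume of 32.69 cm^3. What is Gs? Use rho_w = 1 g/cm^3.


Using Gs = m_s / (V_s * rho_w)
Since rho_w = 1 g/cm^3:
Gs = 90.4 / 32.69
Gs = 2.765


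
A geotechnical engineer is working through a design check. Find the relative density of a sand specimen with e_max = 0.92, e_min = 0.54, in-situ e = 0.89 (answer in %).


Using Dr = (e_max - e) / (e_max - e_min) * 100
e_max - e = 0.92 - 0.89 = 0.03
e_max - e_min = 0.92 - 0.54 = 0.38
Dr = 0.03 / 0.38 * 100
Dr = 7.89 %


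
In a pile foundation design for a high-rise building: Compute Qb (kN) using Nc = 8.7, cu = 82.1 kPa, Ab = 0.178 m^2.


Using Qb = Nc * cu * Ab
Qb = 8.7 * 82.1 * 0.178
Qb = 127.14 kN


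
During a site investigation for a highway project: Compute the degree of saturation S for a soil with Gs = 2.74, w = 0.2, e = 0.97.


Using S = Gs * w / e
S = 2.74 * 0.2 / 0.97
S = 0.5649


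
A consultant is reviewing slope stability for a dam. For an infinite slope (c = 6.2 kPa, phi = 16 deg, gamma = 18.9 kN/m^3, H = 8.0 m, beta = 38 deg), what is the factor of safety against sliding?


Result: 0.452

Derivation:
Using Fs = c / (gamma*H*sin(beta)*cos(beta)) + tan(phi)/tan(beta)
Cohesion contribution = 6.2 / (18.9*8.0*sin(38)*cos(38))
Cohesion contribution = 0.0845212
Friction contribution = tan(16)/tan(38) = 0.367017
Fs = 0.0845212 + 0.367017
Fs = 0.452


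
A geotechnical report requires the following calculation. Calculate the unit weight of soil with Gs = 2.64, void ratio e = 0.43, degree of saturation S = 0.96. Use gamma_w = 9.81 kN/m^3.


Using gamma = gamma_w * (Gs + S*e) / (1 + e)
Numerator: Gs + S*e = 2.64 + 0.96*0.43 = 3.0528
Denominator: 1 + e = 1 + 0.43 = 1.43
gamma = 9.81 * 3.0528 / 1.43
gamma = 20.943 kN/m^3


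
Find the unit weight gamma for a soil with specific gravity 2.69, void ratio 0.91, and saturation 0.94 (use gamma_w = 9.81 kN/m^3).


Using gamma = gamma_w * (Gs + S*e) / (1 + e)
Numerator: Gs + S*e = 2.69 + 0.94*0.91 = 3.5454
Denominator: 1 + e = 1 + 0.91 = 1.91
gamma = 9.81 * 3.5454 / 1.91
gamma = 18.21 kN/m^3


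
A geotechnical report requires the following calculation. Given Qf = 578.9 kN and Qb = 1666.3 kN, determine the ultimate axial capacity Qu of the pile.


Using Qu = Qf + Qb
Qu = 578.9 + 1666.3
Qu = 2245.2 kN


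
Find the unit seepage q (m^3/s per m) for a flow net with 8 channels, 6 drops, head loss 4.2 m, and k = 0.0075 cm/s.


Convert k to m/s for unit consistency with H:
k = 0.0075 cm/s = 0.0075 / 100 m/s = 7.5e-05 m/s
Using q = k * H * Nf / Nd
Nf / Nd = 8 / 6 = 1.3333
q = 7.5e-05 * 4.2 * 1.3333
q = 0.00042 m^3/s per m


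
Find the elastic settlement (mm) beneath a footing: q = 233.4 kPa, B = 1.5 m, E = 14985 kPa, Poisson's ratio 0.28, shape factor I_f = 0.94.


Using Se = q * B * (1 - nu^2) * I_f / E
1 - nu^2 = 1 - 0.28^2 = 0.9216
Se = 233.4 * 1.5 * 0.9216 * 0.94 / 14985
Se = 0.020240 m
Convert to mm: Se = 0.020240 * 1000 = 20.24 mm


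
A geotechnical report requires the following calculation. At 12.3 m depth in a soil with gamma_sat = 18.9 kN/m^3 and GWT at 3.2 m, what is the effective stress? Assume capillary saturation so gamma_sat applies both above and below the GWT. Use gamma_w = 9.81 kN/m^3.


Total stress = gamma_sat * depth
sigma = 18.9 * 12.3 = 232.47 kPa
Pore water pressure u = gamma_w * (depth - d_wt)
u = 9.81 * (12.3 - 3.2) = 89.271 kPa
Effective stress = sigma - u
sigma' = 232.47 - 89.271 = 143.2 kPa


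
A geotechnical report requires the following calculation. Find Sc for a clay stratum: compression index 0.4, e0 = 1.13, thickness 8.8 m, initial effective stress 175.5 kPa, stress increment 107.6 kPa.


Result: 0.3432 m

Derivation:
Using Sc = Cc * H / (1 + e0) * log10((sigma0 + delta_sigma) / sigma0)
Stress ratio = (175.5 + 107.6) / 175.5 = 1.61311
log10(1.61311) = 0.207663
Cc * H / (1 + e0) = 0.4 * 8.8 / (1 + 1.13) = 1.65258
Sc = 1.65258 * 0.207663
Sc = 0.3432 m


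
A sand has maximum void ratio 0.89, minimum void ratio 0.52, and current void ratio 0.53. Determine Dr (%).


Result: 97.3 %

Derivation:
Using Dr = (e_max - e) / (e_max - e_min) * 100
e_max - e = 0.89 - 0.53 = 0.36
e_max - e_min = 0.89 - 0.52 = 0.37
Dr = 0.36 / 0.37 * 100
Dr = 97.3 %


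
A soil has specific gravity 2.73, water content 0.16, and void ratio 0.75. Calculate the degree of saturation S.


Using S = Gs * w / e
S = 2.73 * 0.16 / 0.75
S = 0.5824


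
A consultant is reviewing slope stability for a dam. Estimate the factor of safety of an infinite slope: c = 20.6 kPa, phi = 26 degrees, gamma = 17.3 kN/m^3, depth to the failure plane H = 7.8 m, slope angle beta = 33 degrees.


Result: 1.085

Derivation:
Using Fs = c / (gamma*H*sin(beta)*cos(beta)) + tan(phi)/tan(beta)
Cohesion contribution = 20.6 / (17.3*7.8*sin(33)*cos(33))
Cohesion contribution = 0.334215
Friction contribution = tan(26)/tan(33) = 0.751042
Fs = 0.334215 + 0.751042
Fs = 1.085


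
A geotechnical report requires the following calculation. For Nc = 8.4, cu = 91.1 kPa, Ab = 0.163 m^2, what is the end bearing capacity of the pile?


Result: 124.73 kN

Derivation:
Using Qb = Nc * cu * Ab
Qb = 8.4 * 91.1 * 0.163
Qb = 124.73 kN


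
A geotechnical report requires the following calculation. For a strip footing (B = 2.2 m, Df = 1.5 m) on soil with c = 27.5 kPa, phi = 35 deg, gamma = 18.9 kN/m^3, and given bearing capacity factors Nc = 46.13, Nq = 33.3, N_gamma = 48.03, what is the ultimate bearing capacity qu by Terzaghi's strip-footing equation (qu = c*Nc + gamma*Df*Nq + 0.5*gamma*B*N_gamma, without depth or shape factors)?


Compute qu = c*Nc + gamma*Df*Nq + 0.5*gamma*B*N_gamma
Term 1: 27.5 * 46.13 = 1268.575
Term 2: 18.9 * 1.5 * 33.3 = 944.055
Term 3: 0.5 * 18.9 * 2.2 * 48.03 = 998.5437
qu = 1268.575 + 944.055 + 998.5437
qu = 3211.17 kPa


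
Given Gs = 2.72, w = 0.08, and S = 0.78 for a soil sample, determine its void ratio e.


Result: 0.279

Derivation:
Using the relation e = Gs * w / S
e = 2.72 * 0.08 / 0.78
e = 0.279


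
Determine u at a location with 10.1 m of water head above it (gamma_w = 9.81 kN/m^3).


Using u = gamma_w * h_w
u = 9.81 * 10.1
u = 99.08 kPa


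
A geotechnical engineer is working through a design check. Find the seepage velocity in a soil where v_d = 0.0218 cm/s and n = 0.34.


Using v_s = v_d / n
v_s = 0.0218 / 0.34
v_s = 0.06412 cm/s


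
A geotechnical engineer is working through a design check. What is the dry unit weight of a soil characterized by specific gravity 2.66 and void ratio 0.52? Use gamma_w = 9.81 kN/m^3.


Using gamma_d = Gs * gamma_w / (1 + e)
gamma_d = 2.66 * 9.81 / (1 + 0.52)
gamma_d = 2.66 * 9.81 / 1.52
gamma_d = 17.168 kN/m^3


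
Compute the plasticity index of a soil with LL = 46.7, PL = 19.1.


Using PI = LL - PL
PI = 46.7 - 19.1
PI = 27.6


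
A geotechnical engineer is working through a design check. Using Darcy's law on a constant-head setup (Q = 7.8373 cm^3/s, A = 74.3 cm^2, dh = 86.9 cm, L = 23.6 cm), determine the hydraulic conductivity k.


Result: 0.028646 cm/s

Derivation:
Compute hydraulic gradient:
i = dh / L = 86.9 / 23.6 = 3.6822
Then apply Darcy's law:
k = Q / (A * i)
k = 7.8373 / (74.3 * 3.6822)
k = 7.8373 / 273.588
k = 0.028646 cm/s


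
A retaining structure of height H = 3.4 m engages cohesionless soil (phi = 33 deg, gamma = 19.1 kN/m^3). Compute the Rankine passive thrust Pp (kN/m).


Compute passive earth pressure coefficient:
Kp = tan^2(45 + phi/2) = tan^2(61.5) = 3.39212
Compute passive force:
Pp = 0.5 * Kp * gamma * H^2
Pp = 0.5 * 3.39212 * 19.1 * 3.4^2
Pp = 374.48 kN/m


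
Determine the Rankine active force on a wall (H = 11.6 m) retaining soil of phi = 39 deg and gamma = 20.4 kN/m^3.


Compute active earth pressure coefficient:
Ka = tan^2(45 - phi/2) = tan^2(25.5) = 0.227506
Compute active force:
Pa = 0.5 * Ka * gamma * H^2
Pa = 0.5 * 0.227506 * 20.4 * 11.6^2
Pa = 312.25 kN/m


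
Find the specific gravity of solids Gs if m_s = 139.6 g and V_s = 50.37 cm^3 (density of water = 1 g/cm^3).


Using Gs = m_s / (V_s * rho_w)
Since rho_w = 1 g/cm^3:
Gs = 139.6 / 50.37
Gs = 2.771


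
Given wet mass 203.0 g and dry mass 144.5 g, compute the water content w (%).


Using w = (m_wet - m_dry) / m_dry * 100
m_wet - m_dry = 203.0 - 144.5 = 58.5 g
w = 58.5 / 144.5 * 100
w = 40.48 %


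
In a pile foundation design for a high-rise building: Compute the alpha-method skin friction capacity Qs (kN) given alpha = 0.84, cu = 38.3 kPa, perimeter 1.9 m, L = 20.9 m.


Using Qs = alpha * cu * perimeter * L
Qs = 0.84 * 38.3 * 1.9 * 20.9
Qs = 1277.55 kN


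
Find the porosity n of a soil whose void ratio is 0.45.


Using the relation n = e / (1 + e)
n = 0.45 / (1 + 0.45)
n = 0.45 / 1.45
n = 0.3103


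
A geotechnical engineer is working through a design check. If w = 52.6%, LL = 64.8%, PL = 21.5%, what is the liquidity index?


First compute the plasticity index:
PI = LL - PL = 64.8 - 21.5 = 43.3
Then compute the liquidity index:
LI = (w - PL) / PI
LI = (52.6 - 21.5) / 43.3
LI = 0.718


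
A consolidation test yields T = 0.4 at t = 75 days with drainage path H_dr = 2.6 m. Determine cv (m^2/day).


Result: 0.03605 m^2/day

Derivation:
Using cv = T * H_dr^2 / t
H_dr^2 = 2.6^2 = 6.76
cv = 0.4 * 6.76 / 75
cv = 0.03605 m^2/day


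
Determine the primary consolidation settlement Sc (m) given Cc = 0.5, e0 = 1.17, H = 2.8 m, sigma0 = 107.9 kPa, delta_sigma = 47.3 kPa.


Using Sc = Cc * H / (1 + e0) * log10((sigma0 + delta_sigma) / sigma0)
Stress ratio = (107.9 + 47.3) / 107.9 = 1.43837
log10(1.43837) = 0.15787
Cc * H / (1 + e0) = 0.5 * 2.8 / (1 + 1.17) = 0.645161
Sc = 0.645161 * 0.15787
Sc = 0.1019 m


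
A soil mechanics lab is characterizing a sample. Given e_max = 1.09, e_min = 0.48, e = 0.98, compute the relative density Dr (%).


Result: 18.03 %

Derivation:
Using Dr = (e_max - e) / (e_max - e_min) * 100
e_max - e = 1.09 - 0.98 = 0.11
e_max - e_min = 1.09 - 0.48 = 0.61
Dr = 0.11 / 0.61 * 100
Dr = 18.03 %


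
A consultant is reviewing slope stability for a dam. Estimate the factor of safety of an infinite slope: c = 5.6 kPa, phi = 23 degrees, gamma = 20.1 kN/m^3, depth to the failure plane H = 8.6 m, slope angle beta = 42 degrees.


Using Fs = c / (gamma*H*sin(beta)*cos(beta)) + tan(phi)/tan(beta)
Cohesion contribution = 5.6 / (20.1*8.6*sin(42)*cos(42))
Cohesion contribution = 0.0651492
Friction contribution = tan(23)/tan(42) = 0.471427
Fs = 0.0651492 + 0.471427
Fs = 0.537


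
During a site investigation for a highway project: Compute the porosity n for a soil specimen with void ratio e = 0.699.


Using the relation n = e / (1 + e)
n = 0.699 / (1 + 0.699)
n = 0.699 / 1.699
n = 0.4114


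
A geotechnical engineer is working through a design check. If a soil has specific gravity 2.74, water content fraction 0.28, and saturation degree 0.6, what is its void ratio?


Using the relation e = Gs * w / S
e = 2.74 * 0.28 / 0.6
e = 1.2787


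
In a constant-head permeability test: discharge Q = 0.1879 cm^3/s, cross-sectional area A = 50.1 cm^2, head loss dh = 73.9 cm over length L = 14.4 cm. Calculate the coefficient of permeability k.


Compute hydraulic gradient:
i = dh / L = 73.9 / 14.4 = 5.13194
Then apply Darcy's law:
k = Q / (A * i)
k = 0.1879 / (50.1 * 5.13194)
k = 0.1879 / 257.11
k = 0.000731 cm/s


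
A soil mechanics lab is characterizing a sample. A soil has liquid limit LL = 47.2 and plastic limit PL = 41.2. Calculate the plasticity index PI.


Result: 6.0

Derivation:
Using PI = LL - PL
PI = 47.2 - 41.2
PI = 6.0


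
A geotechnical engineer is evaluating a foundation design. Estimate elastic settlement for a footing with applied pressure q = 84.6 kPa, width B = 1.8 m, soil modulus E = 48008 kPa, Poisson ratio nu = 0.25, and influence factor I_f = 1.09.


Result: 3.241 mm

Derivation:
Using Se = q * B * (1 - nu^2) * I_f / E
1 - nu^2 = 1 - 0.25^2 = 0.9375
Se = 84.6 * 1.8 * 0.9375 * 1.09 / 48008
Se = 0.003241 m
Convert to mm: Se = 0.003241 * 1000 = 3.241 mm


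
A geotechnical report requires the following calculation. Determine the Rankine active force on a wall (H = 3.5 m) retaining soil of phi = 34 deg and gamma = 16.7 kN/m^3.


Compute active earth pressure coefficient:
Ka = tan^2(45 - phi/2) = tan^2(28.0) = 0.282715
Compute active force:
Pa = 0.5 * Ka * gamma * H^2
Pa = 0.5 * 0.282715 * 16.7 * 3.5^2
Pa = 28.92 kN/m


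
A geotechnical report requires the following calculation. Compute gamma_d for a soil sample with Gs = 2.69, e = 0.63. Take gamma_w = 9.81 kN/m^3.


Result: 16.19 kN/m^3

Derivation:
Using gamma_d = Gs * gamma_w / (1 + e)
gamma_d = 2.69 * 9.81 / (1 + 0.63)
gamma_d = 2.69 * 9.81 / 1.63
gamma_d = 16.19 kN/m^3


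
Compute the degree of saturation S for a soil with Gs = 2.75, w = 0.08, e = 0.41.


Using S = Gs * w / e
S = 2.75 * 0.08 / 0.41
S = 0.5366


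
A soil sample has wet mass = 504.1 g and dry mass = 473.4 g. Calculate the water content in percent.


Using w = (m_wet - m_dry) / m_dry * 100
m_wet - m_dry = 504.1 - 473.4 = 30.7 g
w = 30.7 / 473.4 * 100
w = 6.49 %


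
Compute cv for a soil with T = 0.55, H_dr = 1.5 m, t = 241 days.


Using cv = T * H_dr^2 / t
H_dr^2 = 1.5^2 = 2.25
cv = 0.55 * 2.25 / 241
cv = 0.00513 m^2/day


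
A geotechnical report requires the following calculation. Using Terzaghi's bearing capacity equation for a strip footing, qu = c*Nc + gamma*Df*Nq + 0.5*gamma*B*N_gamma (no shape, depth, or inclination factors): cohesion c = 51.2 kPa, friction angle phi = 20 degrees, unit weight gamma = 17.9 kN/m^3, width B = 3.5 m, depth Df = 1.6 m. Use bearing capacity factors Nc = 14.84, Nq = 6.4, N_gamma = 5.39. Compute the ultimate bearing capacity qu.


Result: 1111.95 kPa

Derivation:
Compute qu = c*Nc + gamma*Df*Nq + 0.5*gamma*B*N_gamma
Term 1: 51.2 * 14.84 = 759.808
Term 2: 17.9 * 1.6 * 6.4 = 183.296
Term 3: 0.5 * 17.9 * 3.5 * 5.39 = 168.84175
qu = 759.808 + 183.296 + 168.84175
qu = 1111.95 kPa


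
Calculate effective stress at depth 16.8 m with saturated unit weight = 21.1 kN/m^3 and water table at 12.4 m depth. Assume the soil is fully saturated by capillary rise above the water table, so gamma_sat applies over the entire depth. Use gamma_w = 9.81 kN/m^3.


Result: 311.32 kPa

Derivation:
Total stress = gamma_sat * depth
sigma = 21.1 * 16.8 = 354.48 kPa
Pore water pressure u = gamma_w * (depth - d_wt)
u = 9.81 * (16.8 - 12.4) = 43.164 kPa
Effective stress = sigma - u
sigma' = 354.48 - 43.164 = 311.32 kPa


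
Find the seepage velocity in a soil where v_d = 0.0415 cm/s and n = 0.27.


Result: 0.1537 cm/s

Derivation:
Using v_s = v_d / n
v_s = 0.0415 / 0.27
v_s = 0.1537 cm/s


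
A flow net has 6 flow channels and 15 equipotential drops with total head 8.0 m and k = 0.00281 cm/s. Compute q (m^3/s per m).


Convert k to m/s for unit consistency with H:
k = 0.00281 cm/s = 0.00281 / 100 m/s = 2.81e-05 m/s
Using q = k * H * Nf / Nd
Nf / Nd = 6 / 15 = 0.4
q = 2.81e-05 * 8.0 * 0.4
q = 8.992e-05 m^3/s per m


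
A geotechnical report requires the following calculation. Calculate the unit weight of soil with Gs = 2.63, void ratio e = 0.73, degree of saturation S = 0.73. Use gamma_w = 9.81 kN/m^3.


Using gamma = gamma_w * (Gs + S*e) / (1 + e)
Numerator: Gs + S*e = 2.63 + 0.73*0.73 = 3.1629
Denominator: 1 + e = 1 + 0.73 = 1.73
gamma = 9.81 * 3.1629 / 1.73
gamma = 17.935 kN/m^3


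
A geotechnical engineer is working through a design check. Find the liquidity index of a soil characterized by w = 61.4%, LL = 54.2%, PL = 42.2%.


Result: 1.6

Derivation:
First compute the plasticity index:
PI = LL - PL = 54.2 - 42.2 = 12.0
Then compute the liquidity index:
LI = (w - PL) / PI
LI = (61.4 - 42.2) / 12.0
LI = 1.6


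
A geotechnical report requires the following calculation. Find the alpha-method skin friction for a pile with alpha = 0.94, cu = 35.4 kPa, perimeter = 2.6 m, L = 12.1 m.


Using Qs = alpha * cu * perimeter * L
Qs = 0.94 * 35.4 * 2.6 * 12.1
Qs = 1046.86 kN


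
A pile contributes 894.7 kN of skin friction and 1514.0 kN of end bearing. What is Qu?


Using Qu = Qf + Qb
Qu = 894.7 + 1514.0
Qu = 2408.7 kN


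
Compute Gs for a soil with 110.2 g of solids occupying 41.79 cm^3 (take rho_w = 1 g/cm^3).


Using Gs = m_s / (V_s * rho_w)
Since rho_w = 1 g/cm^3:
Gs = 110.2 / 41.79
Gs = 2.637


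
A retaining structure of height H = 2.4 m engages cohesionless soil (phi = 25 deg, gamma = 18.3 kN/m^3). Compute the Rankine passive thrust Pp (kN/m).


Compute passive earth pressure coefficient:
Kp = tan^2(45 + phi/2) = tan^2(57.5) = 2.463913
Compute passive force:
Pp = 0.5 * Kp * gamma * H^2
Pp = 0.5 * 2.463913 * 18.3 * 2.4^2
Pp = 129.86 kN/m


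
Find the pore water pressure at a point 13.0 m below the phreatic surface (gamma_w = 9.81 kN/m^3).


Result: 127.53 kPa

Derivation:
Using u = gamma_w * h_w
u = 9.81 * 13.0
u = 127.53 kPa


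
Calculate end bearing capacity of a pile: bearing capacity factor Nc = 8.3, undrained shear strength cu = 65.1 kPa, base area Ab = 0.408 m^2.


Using Qb = Nc * cu * Ab
Qb = 8.3 * 65.1 * 0.408
Qb = 220.45 kN


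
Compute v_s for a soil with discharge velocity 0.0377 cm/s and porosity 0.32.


Result: 0.11781 cm/s

Derivation:
Using v_s = v_d / n
v_s = 0.0377 / 0.32
v_s = 0.11781 cm/s


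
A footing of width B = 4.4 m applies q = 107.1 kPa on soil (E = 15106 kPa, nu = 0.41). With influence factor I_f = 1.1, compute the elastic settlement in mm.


Using Se = q * B * (1 - nu^2) * I_f / E
1 - nu^2 = 1 - 0.41^2 = 0.8319
Se = 107.1 * 4.4 * 0.8319 * 1.1 / 15106
Se = 0.028547 m
Convert to mm: Se = 0.028547 * 1000 = 28.547 mm


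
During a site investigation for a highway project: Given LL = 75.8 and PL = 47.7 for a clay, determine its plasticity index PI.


Using PI = LL - PL
PI = 75.8 - 47.7
PI = 28.1


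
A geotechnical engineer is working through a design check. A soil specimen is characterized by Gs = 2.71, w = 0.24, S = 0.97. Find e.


Using the relation e = Gs * w / S
e = 2.71 * 0.24 / 0.97
e = 0.6705


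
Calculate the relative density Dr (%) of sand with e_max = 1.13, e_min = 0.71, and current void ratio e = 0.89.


Using Dr = (e_max - e) / (e_max - e_min) * 100
e_max - e = 1.13 - 0.89 = 0.24
e_max - e_min = 1.13 - 0.71 = 0.42
Dr = 0.24 / 0.42 * 100
Dr = 57.14 %


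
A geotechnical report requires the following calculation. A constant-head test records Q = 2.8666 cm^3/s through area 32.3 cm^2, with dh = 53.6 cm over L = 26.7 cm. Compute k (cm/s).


Result: 0.044209 cm/s

Derivation:
Compute hydraulic gradient:
i = dh / L = 53.6 / 26.7 = 2.00749
Then apply Darcy's law:
k = Q / (A * i)
k = 2.8666 / (32.3 * 2.00749)
k = 2.8666 / 64.8419
k = 0.044209 cm/s


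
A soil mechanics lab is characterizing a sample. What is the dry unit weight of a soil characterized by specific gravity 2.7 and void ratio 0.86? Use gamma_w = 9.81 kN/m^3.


Using gamma_d = Gs * gamma_w / (1 + e)
gamma_d = 2.7 * 9.81 / (1 + 0.86)
gamma_d = 2.7 * 9.81 / 1.86
gamma_d = 14.24 kN/m^3


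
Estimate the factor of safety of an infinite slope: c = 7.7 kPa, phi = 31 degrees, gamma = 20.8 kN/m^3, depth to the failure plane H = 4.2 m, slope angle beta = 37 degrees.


Result: 0.981

Derivation:
Using Fs = c / (gamma*H*sin(beta)*cos(beta)) + tan(phi)/tan(beta)
Cohesion contribution = 7.7 / (20.8*4.2*sin(37)*cos(37))
Cohesion contribution = 0.183386
Friction contribution = tan(31)/tan(37) = 0.797369
Fs = 0.183386 + 0.797369
Fs = 0.981


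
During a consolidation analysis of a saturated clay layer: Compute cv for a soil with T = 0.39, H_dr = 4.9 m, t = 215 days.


Using cv = T * H_dr^2 / t
H_dr^2 = 4.9^2 = 24.01
cv = 0.39 * 24.01 / 215
cv = 0.04355 m^2/day


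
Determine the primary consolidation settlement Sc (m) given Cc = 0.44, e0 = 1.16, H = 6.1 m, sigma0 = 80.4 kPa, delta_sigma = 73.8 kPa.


Using Sc = Cc * H / (1 + e0) * log10((sigma0 + delta_sigma) / sigma0)
Stress ratio = (80.4 + 73.8) / 80.4 = 1.91791
log10(1.91791) = 0.282828
Cc * H / (1 + e0) = 0.44 * 6.1 / (1 + 1.16) = 1.24259
Sc = 1.24259 * 0.282828
Sc = 0.3514 m


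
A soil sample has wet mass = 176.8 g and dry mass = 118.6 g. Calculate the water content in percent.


Using w = (m_wet - m_dry) / m_dry * 100
m_wet - m_dry = 176.8 - 118.6 = 58.2 g
w = 58.2 / 118.6 * 100
w = 49.07 %


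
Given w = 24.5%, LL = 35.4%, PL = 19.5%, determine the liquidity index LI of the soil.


First compute the plasticity index:
PI = LL - PL = 35.4 - 19.5 = 15.9
Then compute the liquidity index:
LI = (w - PL) / PI
LI = (24.5 - 19.5) / 15.9
LI = 0.314


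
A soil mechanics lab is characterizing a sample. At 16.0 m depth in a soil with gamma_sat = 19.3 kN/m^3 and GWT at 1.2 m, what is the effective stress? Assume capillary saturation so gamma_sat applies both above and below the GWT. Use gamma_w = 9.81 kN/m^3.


Result: 163.61 kPa

Derivation:
Total stress = gamma_sat * depth
sigma = 19.3 * 16.0 = 308.8 kPa
Pore water pressure u = gamma_w * (depth - d_wt)
u = 9.81 * (16.0 - 1.2) = 145.188 kPa
Effective stress = sigma - u
sigma' = 308.8 - 145.188 = 163.61 kPa


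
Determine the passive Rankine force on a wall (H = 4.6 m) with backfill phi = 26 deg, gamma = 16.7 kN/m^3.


Result: 452.51 kN/m

Derivation:
Compute passive earth pressure coefficient:
Kp = tan^2(45 + phi/2) = tan^2(58.0) = 2.561071
Compute passive force:
Pp = 0.5 * Kp * gamma * H^2
Pp = 0.5 * 2.561071 * 16.7 * 4.6^2
Pp = 452.51 kN/m


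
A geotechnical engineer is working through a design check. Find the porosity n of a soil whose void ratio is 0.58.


Using the relation n = e / (1 + e)
n = 0.58 / (1 + 0.58)
n = 0.58 / 1.58
n = 0.3671


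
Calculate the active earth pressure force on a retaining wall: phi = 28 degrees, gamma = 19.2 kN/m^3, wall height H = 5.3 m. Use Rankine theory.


Compute active earth pressure coefficient:
Ka = tan^2(45 - phi/2) = tan^2(31.0) = 0.361033
Compute active force:
Pa = 0.5 * Ka * gamma * H^2
Pa = 0.5 * 0.361033 * 19.2 * 5.3^2
Pa = 97.36 kN/m


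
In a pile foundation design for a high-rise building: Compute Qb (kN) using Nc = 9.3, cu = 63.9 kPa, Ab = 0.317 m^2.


Using Qb = Nc * cu * Ab
Qb = 9.3 * 63.9 * 0.317
Qb = 188.38 kN


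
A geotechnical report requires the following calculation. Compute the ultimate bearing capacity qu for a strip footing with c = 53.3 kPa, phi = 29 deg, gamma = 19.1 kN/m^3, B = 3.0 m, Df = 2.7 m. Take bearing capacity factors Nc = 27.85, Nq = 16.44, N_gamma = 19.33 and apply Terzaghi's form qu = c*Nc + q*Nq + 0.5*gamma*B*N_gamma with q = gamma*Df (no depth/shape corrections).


Compute qu = c*Nc + gamma*Df*Nq + 0.5*gamma*B*N_gamma
Term 1: 53.3 * 27.85 = 1484.405
Term 2: 19.1 * 2.7 * 16.44 = 847.8108
Term 3: 0.5 * 19.1 * 3.0 * 19.33 = 553.8045
qu = 1484.405 + 847.8108 + 553.8045
qu = 2886.02 kPa


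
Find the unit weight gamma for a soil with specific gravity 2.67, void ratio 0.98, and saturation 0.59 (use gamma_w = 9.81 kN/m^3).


Result: 16.093 kN/m^3

Derivation:
Using gamma = gamma_w * (Gs + S*e) / (1 + e)
Numerator: Gs + S*e = 2.67 + 0.59*0.98 = 3.2482
Denominator: 1 + e = 1 + 0.98 = 1.98
gamma = 9.81 * 3.2482 / 1.98
gamma = 16.093 kN/m^3
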